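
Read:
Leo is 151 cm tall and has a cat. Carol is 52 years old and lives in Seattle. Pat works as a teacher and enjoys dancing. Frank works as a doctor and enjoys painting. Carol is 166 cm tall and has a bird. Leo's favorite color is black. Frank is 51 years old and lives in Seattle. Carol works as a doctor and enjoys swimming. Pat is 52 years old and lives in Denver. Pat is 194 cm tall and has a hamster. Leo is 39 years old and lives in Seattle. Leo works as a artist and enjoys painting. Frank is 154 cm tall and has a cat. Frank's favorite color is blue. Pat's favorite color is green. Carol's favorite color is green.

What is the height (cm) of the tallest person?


Tallest: Pat at 194 cm

194


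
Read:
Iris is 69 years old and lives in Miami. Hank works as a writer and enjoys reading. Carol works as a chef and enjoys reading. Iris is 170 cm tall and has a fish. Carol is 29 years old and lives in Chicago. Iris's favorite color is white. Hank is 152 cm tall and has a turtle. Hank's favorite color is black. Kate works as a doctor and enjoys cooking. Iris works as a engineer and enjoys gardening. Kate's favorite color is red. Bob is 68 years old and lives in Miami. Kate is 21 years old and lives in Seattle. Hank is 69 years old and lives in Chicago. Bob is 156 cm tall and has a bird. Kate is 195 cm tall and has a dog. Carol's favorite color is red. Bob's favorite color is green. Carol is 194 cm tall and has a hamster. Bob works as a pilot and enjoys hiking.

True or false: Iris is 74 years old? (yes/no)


Iris is actually 69. no

no


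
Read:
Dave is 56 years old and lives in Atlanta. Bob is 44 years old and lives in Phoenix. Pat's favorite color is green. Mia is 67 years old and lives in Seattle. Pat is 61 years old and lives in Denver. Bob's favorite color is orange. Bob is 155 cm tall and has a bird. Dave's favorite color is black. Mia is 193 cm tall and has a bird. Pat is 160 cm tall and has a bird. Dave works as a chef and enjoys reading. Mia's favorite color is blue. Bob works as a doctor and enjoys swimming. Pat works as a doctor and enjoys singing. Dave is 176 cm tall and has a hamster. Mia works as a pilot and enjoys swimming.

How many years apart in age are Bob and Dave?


44 vs 56, diff = 12

12


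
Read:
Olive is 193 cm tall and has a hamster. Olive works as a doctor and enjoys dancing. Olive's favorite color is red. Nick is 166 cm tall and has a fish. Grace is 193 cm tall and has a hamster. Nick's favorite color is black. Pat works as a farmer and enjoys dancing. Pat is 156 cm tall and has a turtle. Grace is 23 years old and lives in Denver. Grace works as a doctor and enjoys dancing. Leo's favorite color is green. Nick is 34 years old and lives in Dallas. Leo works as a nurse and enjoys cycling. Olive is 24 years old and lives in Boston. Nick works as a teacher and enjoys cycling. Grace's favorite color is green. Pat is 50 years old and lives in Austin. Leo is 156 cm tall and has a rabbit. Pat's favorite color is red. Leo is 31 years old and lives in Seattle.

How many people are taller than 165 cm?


Taller than 165: 3

3


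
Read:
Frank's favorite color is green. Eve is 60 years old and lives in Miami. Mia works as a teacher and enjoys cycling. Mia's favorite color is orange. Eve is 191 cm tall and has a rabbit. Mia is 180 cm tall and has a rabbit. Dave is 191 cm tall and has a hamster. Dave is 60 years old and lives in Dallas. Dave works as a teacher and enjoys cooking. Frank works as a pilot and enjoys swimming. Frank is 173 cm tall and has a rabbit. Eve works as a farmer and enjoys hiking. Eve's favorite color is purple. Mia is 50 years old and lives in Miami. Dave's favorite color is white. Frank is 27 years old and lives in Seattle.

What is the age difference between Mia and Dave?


|50 - 60| = 10

10


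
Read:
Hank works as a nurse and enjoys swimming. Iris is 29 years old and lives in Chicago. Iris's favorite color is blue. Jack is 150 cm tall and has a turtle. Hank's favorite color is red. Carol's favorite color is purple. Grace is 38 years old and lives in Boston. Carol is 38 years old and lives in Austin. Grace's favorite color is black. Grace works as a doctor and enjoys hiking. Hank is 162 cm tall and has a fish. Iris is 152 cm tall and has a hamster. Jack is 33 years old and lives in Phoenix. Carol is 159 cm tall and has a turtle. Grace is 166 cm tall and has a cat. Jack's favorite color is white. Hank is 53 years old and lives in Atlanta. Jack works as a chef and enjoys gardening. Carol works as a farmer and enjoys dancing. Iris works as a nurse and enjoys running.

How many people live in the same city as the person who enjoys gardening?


Person with hobby gardening is Jack, city Phoenix. Count = 1

1


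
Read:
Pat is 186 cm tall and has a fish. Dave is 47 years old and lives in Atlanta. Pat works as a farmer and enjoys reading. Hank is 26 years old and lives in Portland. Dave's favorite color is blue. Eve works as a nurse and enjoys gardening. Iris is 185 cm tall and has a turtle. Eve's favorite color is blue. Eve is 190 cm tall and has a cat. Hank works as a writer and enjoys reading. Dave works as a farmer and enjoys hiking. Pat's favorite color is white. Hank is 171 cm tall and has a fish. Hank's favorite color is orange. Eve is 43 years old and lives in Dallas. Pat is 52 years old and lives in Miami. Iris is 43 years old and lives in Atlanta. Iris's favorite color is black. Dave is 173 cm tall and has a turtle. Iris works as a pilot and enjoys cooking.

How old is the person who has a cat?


Person with cat is Eve, age 43

43


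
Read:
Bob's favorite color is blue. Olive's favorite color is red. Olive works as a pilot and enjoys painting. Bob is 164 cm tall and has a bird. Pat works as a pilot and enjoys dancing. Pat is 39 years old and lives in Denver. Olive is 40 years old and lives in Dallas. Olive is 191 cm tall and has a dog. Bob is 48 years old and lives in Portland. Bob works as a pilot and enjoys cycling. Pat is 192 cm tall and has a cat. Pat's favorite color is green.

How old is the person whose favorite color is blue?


Person with favorite color=blue is Bob, age 48

48


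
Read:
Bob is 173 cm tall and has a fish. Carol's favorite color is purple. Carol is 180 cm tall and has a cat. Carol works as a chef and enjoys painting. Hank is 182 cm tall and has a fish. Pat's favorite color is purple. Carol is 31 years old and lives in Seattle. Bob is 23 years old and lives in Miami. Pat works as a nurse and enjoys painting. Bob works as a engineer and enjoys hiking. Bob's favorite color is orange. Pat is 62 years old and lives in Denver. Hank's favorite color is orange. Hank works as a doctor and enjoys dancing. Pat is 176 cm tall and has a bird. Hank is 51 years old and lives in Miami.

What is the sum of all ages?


51+62+23+31 = 167

167


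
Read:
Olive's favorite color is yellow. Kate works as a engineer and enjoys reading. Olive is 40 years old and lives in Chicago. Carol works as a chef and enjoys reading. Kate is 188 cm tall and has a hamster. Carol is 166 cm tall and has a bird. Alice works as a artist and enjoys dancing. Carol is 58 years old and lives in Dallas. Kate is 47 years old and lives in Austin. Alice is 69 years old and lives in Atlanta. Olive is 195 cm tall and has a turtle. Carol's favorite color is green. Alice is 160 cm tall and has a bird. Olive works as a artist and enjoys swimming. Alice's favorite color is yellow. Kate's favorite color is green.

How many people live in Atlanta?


Count in Atlanta: 1

1


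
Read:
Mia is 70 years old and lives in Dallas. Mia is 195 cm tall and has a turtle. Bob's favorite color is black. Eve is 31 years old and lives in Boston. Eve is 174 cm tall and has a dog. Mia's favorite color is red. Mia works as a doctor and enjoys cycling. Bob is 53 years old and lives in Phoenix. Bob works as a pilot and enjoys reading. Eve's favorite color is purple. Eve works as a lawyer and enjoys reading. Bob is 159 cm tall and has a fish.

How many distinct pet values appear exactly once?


Unique pet values: 3

3


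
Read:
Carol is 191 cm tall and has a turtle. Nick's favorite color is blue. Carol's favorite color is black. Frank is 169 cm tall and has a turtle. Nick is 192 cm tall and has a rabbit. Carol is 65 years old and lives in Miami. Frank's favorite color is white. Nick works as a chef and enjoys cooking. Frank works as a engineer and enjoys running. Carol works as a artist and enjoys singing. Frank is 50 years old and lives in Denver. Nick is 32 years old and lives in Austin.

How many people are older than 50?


Filter: 1

1


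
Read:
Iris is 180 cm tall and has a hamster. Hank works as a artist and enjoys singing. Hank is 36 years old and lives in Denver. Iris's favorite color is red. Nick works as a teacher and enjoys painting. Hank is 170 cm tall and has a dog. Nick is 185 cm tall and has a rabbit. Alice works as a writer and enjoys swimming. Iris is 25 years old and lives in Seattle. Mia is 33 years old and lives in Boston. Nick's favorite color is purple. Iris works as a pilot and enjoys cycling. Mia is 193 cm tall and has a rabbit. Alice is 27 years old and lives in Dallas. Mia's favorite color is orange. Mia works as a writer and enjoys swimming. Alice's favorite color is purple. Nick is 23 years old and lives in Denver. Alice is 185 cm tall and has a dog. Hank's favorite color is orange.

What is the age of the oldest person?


Oldest: Hank at 36

36


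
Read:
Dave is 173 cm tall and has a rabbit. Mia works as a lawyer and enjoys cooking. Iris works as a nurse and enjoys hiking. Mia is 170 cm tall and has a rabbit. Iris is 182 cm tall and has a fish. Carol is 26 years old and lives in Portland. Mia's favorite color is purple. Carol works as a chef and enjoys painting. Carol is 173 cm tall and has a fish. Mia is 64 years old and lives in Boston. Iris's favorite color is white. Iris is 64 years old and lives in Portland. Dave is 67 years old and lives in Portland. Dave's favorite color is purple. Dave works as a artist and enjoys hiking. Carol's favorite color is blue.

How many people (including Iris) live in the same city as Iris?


Iris lives in Portland. Count = 3

3


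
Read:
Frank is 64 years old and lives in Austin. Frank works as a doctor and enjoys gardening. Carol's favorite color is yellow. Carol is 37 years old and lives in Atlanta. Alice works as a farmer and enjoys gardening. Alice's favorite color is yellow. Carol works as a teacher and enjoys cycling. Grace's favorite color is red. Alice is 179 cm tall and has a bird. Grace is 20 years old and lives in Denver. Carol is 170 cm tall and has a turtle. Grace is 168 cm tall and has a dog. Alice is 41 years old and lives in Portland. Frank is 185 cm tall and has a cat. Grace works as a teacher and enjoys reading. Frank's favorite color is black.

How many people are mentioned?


People: Frank, Grace, Alice, Carol. Count = 4

4


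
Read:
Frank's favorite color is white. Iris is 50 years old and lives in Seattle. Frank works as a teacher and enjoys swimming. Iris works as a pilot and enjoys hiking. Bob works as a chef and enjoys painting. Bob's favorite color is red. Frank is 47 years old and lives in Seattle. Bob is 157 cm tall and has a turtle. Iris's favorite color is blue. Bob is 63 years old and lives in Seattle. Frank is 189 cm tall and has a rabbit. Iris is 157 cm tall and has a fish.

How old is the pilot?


The pilot is Iris, age 50

50


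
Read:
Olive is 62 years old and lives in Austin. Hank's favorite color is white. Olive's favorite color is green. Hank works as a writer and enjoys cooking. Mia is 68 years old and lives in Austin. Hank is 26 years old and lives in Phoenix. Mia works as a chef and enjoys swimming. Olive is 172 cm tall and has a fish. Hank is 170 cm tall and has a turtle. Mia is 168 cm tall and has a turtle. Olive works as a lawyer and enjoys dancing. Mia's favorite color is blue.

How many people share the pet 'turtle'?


Count: 2

2


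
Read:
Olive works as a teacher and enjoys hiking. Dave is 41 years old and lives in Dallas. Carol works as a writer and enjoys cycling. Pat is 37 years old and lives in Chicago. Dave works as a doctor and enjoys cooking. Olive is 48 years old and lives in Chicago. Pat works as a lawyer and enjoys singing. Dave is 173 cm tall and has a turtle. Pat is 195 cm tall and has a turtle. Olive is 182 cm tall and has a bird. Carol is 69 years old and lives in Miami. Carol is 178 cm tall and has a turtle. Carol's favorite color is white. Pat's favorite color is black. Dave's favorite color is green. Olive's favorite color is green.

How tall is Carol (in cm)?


Carol is 178 cm tall

178


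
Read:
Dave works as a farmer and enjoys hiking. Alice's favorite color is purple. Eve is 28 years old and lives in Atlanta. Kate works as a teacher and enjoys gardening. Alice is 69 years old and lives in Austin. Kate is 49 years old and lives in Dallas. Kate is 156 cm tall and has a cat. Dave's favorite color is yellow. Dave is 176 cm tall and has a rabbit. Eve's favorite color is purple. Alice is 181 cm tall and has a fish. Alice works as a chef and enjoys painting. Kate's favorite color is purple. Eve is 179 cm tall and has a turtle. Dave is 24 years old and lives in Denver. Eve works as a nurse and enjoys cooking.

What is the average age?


Sum=170, n=4, avg=42.5

42.5


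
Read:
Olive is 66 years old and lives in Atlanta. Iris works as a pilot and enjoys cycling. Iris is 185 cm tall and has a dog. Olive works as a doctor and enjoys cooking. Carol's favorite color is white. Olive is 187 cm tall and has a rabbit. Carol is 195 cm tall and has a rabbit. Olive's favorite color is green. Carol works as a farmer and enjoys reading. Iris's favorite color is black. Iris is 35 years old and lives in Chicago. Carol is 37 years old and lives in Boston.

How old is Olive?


Olive is 66 years old

66


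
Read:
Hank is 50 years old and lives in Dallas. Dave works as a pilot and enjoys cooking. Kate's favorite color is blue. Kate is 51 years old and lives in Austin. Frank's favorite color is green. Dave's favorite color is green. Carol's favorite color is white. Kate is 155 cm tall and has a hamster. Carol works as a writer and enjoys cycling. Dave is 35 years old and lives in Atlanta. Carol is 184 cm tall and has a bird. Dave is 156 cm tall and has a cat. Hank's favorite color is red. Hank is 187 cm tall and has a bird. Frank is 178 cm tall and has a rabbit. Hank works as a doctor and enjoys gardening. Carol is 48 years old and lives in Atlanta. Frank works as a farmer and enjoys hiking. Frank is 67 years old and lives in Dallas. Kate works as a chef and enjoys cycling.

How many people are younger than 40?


Filter: 1

1


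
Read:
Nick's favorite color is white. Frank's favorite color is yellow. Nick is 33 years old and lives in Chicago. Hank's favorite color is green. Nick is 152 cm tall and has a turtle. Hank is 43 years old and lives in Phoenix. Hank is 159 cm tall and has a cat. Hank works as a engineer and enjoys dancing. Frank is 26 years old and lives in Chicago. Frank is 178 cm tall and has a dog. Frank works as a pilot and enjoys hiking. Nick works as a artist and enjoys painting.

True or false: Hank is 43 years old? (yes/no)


Hank is actually 43. yes

yes


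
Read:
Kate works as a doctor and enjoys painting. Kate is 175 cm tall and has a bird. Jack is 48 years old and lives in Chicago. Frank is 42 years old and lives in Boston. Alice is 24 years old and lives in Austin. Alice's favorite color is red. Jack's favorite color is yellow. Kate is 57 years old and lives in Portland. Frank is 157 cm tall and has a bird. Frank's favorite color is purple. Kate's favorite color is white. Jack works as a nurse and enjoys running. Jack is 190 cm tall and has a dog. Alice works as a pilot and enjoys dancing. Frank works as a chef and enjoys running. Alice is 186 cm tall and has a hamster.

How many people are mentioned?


People: Alice, Jack, Frank, Kate. Count = 4

4


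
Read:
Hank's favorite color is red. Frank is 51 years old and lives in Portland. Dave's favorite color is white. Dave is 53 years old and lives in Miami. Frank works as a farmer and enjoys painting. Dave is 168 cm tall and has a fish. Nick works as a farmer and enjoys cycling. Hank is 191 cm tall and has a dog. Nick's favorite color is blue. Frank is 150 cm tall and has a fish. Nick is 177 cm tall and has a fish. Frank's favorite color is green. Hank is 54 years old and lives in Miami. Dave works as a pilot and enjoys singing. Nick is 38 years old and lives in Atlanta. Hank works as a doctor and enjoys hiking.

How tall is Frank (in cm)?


Frank is 150 cm tall

150


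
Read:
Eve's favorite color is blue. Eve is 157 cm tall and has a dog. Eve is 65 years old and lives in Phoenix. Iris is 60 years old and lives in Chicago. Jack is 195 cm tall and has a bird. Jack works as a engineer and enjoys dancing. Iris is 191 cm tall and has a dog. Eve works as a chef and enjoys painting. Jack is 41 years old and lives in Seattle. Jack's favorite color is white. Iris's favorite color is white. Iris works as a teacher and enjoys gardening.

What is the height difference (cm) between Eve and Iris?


|157 - 191| = 34

34


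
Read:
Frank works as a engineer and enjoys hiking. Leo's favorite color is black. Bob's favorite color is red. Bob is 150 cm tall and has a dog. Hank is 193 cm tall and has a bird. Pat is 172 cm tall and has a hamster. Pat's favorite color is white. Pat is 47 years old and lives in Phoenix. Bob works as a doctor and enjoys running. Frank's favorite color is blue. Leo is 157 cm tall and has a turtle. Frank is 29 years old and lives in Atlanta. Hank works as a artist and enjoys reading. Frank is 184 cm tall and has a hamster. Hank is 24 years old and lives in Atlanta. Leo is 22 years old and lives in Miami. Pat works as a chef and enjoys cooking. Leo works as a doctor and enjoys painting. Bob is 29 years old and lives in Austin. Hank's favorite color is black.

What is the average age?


Sum=151, n=5, avg=30.2

30.2


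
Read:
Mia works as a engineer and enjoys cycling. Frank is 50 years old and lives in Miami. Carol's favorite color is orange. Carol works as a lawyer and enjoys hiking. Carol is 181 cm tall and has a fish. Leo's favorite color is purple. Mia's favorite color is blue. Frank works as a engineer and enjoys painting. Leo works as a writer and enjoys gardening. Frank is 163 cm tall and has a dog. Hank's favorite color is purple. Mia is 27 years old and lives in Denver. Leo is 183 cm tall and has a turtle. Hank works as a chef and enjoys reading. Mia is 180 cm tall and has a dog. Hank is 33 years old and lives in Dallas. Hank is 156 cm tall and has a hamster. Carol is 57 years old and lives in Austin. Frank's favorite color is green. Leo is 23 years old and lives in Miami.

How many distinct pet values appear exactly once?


Unique pet values: 3

3


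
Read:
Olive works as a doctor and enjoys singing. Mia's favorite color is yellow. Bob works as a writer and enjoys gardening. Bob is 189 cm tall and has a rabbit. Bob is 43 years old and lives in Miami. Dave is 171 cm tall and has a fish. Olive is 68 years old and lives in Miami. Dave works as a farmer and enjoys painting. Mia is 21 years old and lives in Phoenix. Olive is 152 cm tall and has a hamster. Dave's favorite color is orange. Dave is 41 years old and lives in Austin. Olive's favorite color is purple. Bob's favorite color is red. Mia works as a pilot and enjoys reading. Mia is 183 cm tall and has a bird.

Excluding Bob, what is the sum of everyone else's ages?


Sum (excluding Bob): 130

130


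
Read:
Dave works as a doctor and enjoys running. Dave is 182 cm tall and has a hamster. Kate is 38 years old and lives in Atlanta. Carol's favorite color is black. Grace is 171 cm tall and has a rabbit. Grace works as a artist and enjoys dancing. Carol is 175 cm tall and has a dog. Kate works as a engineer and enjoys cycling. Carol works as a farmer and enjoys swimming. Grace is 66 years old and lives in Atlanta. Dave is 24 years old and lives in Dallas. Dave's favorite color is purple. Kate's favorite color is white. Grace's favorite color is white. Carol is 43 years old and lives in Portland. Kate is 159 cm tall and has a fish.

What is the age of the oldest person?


Oldest: Grace at 66

66


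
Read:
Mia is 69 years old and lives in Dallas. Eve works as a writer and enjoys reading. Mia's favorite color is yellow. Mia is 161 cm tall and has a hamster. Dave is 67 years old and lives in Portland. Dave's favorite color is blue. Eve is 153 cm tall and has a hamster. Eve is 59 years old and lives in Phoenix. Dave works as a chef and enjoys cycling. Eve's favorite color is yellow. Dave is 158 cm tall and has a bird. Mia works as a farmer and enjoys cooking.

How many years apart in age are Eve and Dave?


59 vs 67, diff = 8

8


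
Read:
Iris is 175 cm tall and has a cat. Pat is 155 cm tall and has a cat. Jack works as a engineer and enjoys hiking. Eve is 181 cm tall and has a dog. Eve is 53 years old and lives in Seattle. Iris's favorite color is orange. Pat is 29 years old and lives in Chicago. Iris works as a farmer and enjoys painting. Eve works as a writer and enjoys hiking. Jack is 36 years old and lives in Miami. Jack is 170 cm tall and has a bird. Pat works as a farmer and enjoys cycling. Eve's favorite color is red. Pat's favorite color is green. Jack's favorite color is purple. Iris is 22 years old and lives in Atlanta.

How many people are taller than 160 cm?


Taller than 160: 3

3


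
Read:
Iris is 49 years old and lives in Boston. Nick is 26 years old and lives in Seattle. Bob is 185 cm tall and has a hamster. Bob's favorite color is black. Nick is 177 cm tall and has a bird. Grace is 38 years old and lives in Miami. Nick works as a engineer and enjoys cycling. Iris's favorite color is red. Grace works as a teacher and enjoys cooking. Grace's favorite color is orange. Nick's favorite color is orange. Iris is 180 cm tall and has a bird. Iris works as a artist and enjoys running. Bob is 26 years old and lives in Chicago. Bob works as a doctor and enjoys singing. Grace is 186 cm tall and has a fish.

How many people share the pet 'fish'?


Count: 1

1


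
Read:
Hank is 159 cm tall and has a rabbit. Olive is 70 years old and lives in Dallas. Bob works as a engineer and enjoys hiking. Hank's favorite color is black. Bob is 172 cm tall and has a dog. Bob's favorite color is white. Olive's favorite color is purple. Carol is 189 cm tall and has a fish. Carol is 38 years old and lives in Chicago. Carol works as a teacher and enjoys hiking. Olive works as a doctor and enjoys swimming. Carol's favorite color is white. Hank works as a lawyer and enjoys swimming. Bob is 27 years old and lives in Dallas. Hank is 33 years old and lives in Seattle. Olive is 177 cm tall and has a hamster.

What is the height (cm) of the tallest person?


Tallest: Carol at 189 cm

189


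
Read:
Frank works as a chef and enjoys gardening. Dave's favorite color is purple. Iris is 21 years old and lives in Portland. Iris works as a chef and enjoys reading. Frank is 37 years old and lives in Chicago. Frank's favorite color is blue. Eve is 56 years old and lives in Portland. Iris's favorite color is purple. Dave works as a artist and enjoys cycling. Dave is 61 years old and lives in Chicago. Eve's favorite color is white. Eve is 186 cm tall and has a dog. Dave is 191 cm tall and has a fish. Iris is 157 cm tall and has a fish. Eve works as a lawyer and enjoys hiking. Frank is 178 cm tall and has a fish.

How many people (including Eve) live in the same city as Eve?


Eve lives in Portland. Count = 2

2


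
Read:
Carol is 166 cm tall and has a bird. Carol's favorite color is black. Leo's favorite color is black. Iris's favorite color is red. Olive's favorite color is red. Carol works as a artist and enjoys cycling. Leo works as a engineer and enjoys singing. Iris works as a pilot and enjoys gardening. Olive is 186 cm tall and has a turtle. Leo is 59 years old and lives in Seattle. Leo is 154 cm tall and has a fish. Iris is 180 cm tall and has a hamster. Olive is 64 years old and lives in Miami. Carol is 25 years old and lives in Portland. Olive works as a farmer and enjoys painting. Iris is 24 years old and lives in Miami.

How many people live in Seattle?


Count in Seattle: 1

1


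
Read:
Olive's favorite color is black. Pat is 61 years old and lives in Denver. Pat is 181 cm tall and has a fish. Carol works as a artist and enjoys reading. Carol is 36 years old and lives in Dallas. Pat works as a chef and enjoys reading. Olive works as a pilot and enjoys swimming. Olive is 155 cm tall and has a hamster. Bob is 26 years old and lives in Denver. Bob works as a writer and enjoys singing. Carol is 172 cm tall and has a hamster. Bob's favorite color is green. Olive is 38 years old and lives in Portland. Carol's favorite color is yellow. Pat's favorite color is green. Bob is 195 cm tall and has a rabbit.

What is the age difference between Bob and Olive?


|26 - 38| = 12

12


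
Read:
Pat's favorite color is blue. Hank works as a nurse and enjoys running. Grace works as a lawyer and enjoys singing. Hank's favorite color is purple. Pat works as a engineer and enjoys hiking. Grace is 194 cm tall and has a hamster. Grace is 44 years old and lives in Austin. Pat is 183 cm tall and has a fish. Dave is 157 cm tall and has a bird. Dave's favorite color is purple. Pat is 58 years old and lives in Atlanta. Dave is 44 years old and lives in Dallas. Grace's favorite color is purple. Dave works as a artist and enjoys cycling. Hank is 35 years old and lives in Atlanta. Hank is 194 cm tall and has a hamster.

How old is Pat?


Pat is 58 years old

58


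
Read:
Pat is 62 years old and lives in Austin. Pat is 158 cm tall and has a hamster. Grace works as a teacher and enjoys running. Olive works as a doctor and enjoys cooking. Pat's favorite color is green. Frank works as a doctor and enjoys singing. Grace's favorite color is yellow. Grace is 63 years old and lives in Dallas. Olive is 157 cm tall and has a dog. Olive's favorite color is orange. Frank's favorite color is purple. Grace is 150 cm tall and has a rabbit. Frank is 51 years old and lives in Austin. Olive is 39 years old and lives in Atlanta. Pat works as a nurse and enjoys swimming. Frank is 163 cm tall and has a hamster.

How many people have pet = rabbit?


Count: 1

1


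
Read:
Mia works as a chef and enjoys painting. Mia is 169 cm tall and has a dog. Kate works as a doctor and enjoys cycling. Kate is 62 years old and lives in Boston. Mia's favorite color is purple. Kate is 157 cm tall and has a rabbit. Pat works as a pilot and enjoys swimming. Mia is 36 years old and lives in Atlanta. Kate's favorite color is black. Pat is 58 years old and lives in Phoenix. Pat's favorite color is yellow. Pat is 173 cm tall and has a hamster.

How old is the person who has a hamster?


Person with hamster is Pat, age 58

58


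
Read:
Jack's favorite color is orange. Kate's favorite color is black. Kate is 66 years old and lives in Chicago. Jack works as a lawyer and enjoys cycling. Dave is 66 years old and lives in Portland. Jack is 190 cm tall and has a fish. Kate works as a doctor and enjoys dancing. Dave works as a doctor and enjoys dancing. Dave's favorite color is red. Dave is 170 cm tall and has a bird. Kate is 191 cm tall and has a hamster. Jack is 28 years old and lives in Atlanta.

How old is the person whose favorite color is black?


Person with favorite color=black is Kate, age 66

66


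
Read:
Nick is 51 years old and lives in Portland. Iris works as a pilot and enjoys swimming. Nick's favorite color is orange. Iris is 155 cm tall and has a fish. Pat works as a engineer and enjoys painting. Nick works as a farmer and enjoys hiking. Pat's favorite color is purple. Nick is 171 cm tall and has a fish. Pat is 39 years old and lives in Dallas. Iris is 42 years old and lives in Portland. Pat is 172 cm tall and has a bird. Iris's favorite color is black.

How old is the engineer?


The engineer is Pat, age 39

39


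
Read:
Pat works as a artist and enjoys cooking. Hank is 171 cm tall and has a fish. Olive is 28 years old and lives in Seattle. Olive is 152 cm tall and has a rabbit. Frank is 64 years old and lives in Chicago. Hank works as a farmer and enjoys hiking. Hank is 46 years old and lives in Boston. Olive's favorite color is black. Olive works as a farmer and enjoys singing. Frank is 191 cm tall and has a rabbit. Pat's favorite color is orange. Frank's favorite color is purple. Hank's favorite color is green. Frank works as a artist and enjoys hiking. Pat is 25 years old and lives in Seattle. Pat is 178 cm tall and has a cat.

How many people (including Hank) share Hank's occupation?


Hank is a farmer. Count = 2

2


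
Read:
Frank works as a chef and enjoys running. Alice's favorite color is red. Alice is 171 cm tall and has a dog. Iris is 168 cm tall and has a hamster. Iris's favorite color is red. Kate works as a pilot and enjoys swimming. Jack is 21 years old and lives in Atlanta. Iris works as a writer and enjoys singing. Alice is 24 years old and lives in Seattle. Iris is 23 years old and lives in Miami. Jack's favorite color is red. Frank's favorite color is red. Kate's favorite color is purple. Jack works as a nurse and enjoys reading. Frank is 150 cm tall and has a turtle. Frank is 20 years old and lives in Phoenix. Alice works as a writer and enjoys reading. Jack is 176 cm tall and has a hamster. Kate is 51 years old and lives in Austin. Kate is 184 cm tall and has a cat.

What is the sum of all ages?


23+20+24+21+51 = 139

139


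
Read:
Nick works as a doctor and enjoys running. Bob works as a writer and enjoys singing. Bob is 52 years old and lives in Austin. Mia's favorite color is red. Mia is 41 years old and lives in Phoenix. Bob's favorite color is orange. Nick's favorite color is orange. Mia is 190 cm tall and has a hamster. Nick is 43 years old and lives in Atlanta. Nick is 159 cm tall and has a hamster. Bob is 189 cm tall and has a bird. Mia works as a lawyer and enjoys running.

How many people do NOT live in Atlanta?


Not in Atlanta: 2

2


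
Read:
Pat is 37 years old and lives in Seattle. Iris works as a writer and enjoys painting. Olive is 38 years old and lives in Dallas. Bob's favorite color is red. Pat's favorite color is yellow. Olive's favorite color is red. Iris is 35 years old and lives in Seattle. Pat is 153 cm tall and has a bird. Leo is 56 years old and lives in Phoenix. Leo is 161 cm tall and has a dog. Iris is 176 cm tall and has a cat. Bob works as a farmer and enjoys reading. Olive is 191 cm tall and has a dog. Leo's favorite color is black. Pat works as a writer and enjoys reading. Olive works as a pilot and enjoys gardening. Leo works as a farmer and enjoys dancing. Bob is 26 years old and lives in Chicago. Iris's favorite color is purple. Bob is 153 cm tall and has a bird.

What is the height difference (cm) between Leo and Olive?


|161 - 191| = 30

30


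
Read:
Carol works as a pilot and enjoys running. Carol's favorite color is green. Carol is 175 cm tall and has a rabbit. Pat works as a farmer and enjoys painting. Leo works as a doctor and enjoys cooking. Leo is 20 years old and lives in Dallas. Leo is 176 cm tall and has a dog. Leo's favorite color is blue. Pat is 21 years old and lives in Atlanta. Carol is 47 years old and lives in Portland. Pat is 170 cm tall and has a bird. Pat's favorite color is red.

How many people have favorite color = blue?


Count: 1

1


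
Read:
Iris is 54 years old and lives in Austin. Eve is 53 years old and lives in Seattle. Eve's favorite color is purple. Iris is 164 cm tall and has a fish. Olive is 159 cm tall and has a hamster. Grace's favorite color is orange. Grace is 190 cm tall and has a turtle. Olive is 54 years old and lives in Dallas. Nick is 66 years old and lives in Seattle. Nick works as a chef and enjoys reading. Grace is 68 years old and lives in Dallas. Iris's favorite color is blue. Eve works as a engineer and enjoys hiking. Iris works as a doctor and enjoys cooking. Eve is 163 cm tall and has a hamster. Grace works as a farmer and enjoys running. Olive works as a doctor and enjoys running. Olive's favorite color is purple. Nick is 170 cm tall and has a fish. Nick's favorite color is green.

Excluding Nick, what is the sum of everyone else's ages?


Sum (excluding Nick): 229

229


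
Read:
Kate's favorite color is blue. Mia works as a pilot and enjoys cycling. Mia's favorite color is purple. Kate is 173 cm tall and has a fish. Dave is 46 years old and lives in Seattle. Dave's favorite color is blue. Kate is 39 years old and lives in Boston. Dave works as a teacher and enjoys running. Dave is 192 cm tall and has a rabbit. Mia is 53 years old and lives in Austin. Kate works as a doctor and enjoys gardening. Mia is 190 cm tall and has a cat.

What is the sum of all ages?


53+39+46 = 138

138


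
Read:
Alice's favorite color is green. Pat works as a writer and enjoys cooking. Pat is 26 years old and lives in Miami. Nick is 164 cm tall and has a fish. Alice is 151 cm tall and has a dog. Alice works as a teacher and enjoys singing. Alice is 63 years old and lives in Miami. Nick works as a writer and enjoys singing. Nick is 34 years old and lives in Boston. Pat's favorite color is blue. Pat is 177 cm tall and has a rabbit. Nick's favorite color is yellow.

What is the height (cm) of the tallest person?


Tallest: Pat at 177 cm

177


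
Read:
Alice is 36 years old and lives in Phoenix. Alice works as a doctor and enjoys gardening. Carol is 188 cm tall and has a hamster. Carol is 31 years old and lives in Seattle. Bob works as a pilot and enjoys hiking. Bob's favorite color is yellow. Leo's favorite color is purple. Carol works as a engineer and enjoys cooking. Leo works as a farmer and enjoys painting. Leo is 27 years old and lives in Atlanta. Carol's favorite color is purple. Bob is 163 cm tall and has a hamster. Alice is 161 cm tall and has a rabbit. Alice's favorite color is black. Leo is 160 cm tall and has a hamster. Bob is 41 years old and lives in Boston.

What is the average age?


Sum=135, n=4, avg=33.75

33.75


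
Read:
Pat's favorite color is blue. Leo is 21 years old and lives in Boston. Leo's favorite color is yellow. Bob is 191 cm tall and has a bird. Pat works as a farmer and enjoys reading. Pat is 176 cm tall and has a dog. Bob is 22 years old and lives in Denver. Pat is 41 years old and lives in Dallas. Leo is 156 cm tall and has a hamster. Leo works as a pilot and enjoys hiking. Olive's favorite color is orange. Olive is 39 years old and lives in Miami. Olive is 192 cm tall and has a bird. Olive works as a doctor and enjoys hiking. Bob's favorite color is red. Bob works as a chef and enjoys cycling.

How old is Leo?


Leo is 21 years old

21


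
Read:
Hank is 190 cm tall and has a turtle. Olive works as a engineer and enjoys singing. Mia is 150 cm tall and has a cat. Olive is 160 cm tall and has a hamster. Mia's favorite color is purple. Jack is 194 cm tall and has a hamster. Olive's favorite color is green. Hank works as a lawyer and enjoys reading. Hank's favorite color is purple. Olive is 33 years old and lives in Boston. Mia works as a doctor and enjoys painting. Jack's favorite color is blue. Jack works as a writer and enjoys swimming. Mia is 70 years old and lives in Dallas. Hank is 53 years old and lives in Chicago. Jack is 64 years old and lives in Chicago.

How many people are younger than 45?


Filter: 1

1


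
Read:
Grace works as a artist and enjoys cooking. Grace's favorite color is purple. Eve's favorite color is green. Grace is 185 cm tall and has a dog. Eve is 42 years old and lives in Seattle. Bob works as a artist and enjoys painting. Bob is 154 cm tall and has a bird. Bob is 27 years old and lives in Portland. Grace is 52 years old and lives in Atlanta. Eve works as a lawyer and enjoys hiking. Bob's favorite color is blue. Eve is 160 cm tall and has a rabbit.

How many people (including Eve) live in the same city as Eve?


Eve lives in Seattle. Count = 1

1


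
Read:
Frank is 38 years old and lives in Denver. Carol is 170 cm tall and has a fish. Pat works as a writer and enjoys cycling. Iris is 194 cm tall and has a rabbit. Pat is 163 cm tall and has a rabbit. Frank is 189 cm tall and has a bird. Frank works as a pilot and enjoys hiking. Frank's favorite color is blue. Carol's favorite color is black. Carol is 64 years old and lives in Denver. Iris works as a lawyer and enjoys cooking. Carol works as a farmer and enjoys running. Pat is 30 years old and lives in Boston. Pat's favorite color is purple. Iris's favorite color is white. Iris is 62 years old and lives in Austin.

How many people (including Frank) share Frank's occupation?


Frank is a pilot. Count = 1

1


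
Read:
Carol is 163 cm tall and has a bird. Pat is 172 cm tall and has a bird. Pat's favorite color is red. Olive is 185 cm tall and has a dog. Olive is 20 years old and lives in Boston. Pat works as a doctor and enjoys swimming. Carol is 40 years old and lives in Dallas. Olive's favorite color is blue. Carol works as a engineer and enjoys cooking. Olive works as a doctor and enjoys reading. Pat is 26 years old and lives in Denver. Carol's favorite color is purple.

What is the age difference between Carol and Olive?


|40 - 20| = 20

20


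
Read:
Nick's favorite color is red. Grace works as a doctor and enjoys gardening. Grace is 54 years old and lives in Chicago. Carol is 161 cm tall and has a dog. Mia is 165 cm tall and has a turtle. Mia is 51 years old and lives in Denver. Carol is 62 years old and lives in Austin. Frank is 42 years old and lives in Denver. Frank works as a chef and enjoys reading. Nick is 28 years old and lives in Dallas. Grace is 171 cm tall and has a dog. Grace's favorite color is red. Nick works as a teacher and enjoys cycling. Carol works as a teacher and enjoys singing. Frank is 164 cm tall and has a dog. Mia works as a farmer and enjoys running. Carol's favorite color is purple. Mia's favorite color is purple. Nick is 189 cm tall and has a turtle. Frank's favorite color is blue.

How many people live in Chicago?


Count in Chicago: 1

1


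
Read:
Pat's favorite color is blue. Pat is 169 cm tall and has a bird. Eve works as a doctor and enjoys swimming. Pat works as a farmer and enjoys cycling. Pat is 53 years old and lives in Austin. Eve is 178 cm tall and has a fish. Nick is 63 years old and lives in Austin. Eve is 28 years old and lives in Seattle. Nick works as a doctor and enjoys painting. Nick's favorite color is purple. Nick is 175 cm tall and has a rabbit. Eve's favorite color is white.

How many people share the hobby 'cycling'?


Count: 1

1


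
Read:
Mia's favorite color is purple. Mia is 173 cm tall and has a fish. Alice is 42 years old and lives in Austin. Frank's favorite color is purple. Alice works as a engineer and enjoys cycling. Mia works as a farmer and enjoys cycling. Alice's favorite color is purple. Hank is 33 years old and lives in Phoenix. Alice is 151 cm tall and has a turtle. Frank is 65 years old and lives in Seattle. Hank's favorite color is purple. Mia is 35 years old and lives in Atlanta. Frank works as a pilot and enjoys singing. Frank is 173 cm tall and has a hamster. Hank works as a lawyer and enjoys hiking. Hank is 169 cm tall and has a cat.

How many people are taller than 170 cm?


Taller than 170: 2

2


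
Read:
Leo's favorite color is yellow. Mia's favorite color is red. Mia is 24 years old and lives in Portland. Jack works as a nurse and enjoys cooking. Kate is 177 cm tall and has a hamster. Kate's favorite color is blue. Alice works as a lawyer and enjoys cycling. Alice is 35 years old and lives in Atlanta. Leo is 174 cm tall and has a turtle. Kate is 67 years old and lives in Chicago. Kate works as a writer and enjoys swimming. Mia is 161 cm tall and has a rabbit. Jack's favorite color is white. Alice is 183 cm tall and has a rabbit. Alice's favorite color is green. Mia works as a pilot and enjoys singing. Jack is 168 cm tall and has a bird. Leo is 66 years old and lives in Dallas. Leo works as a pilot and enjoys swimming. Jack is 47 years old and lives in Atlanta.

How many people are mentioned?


People: Kate, Alice, Jack, Leo, Mia. Count = 5

5
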